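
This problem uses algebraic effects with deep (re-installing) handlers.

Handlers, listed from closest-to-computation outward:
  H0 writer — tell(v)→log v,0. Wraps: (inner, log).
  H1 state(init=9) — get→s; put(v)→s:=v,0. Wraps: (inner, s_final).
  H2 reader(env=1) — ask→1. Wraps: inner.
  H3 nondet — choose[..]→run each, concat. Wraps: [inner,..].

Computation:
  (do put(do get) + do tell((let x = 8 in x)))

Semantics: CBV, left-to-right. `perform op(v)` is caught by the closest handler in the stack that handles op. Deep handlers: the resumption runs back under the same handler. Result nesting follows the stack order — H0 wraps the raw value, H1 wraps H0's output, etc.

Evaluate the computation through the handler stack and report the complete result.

Evaluation trace:
get @ H1 ⇒ 9
put(9) @ H1 ⇒ s:=9
tell(8) @ H0 ⇒ log+=8
H0 returns (0, (8))
H1 returns ((0, (8)), 9)
H2 returns ((0, (8)), 9)
H3 returns [((0, (8)), 9)]
= [((0, (8)), 9)]

Answer: [((0, (8)), 9)]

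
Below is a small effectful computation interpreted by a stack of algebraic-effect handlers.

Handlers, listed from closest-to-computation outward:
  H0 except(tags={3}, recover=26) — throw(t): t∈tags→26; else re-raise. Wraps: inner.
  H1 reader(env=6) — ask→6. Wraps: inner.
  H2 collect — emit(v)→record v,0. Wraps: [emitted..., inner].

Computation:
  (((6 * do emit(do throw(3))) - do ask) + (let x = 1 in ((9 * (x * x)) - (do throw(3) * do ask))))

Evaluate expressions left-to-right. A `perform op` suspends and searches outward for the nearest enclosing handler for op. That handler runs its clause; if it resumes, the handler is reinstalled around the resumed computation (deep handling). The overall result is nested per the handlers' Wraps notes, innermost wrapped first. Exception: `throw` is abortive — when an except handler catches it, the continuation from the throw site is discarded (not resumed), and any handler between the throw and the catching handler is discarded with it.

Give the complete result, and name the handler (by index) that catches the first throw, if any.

Answer: [26] ; first throw caught by: H0

Working:
throw(3) @ H0 caught ⇒ 26
H1 returns 26
H2 returns [26]
= [26]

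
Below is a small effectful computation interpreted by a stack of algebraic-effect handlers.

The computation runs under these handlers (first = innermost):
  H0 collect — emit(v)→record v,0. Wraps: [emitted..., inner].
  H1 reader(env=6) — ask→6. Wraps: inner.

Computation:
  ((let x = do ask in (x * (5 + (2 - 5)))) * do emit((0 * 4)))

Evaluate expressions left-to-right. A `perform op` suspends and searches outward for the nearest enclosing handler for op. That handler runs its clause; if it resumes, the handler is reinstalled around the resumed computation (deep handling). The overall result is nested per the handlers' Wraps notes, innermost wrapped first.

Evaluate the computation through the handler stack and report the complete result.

Evaluation trace:
ask @ H1 ⇒ 6
emit(0) @ H0 ⇒ out+=0
H0 returns [0, 0]
H1 returns [0, 0]
= [0, 0]

Answer: [0, 0]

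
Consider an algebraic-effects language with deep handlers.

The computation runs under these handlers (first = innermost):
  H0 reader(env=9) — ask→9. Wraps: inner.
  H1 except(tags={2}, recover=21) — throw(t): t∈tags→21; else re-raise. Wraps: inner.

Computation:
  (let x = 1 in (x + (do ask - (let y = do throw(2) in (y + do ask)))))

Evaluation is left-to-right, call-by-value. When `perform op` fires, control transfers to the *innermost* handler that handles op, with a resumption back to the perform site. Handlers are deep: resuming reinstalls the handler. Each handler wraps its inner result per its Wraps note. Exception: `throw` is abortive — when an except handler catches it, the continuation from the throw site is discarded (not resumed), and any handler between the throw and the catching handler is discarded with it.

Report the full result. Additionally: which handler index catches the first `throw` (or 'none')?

Working:
ask @ H0 ⇒ 9
throw(2) @ H1 caught ⇒ 21
= 21

Answer: 21 ; first throw caught by: H1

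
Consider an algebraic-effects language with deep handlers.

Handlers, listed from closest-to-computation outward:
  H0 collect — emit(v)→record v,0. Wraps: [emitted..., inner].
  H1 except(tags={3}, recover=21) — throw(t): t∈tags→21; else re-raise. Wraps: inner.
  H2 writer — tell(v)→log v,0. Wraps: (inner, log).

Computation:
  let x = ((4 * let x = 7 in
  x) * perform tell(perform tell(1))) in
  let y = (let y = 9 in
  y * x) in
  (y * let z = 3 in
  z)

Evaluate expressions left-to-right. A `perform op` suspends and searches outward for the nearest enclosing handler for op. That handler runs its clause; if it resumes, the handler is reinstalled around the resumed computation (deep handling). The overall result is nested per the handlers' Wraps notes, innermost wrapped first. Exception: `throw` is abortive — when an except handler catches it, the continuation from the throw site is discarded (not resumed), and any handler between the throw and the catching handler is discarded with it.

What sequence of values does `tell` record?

Answer: (1, 0)

Working:
tell(1) @ H2 ⇒ log+=1
tell(0) @ H2 ⇒ log+=0
H0 returns [0]
H1 returns [0]
H2 returns ([0], (1, 0))
= ([0], (1, 0))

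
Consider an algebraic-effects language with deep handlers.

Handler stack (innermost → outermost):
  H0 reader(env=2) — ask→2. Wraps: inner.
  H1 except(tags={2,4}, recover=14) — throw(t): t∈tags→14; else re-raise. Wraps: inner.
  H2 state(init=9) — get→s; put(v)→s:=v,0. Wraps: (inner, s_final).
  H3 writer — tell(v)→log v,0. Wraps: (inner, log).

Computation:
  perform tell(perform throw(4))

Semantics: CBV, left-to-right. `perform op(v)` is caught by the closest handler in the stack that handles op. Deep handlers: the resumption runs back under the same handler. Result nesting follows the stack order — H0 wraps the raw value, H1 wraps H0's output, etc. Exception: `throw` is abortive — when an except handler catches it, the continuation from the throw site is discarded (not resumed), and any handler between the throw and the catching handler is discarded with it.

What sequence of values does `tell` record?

Answer: ()

Working:
throw(4) @ H1 caught ⇒ 14
H2 returns (14, 9)
H3 returns ((14, 9), ())
= ((14, 9), ())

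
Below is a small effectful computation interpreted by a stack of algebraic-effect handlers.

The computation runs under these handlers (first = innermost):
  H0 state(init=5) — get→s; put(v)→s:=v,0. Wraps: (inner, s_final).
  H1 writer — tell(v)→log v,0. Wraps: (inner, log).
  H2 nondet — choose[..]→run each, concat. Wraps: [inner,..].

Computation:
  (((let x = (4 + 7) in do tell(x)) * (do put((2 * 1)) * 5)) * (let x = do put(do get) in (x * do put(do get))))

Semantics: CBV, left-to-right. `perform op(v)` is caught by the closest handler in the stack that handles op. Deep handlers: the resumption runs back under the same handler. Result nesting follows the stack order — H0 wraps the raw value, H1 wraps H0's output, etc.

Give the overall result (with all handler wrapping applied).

Evaluation trace:
tell(11) @ H1 ⇒ log+=11
put(2) @ H0 ⇒ s:=2
get @ H0 ⇒ 2
put(2) @ H0 ⇒ s:=2
get @ H0 ⇒ 2
put(2) @ H0 ⇒ s:=2
H0 returns (0, 2)
H1 returns ((0, 2), (11))
H2 returns [((0, 2), (11))]
= [((0, 2), (11))]

Answer: [((0, 2), (11))]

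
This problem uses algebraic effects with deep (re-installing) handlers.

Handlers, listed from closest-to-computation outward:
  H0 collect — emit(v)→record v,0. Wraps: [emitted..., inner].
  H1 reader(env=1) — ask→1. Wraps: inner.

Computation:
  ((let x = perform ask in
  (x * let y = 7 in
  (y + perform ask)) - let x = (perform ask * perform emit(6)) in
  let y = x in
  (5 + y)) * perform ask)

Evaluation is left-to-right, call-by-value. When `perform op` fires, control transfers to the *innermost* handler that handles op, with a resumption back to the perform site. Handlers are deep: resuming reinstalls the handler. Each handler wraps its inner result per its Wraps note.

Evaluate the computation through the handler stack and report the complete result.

Answer: [6, 3]

Evaluation trace:
ask @ H1 ⇒ 1
ask @ H1 ⇒ 1
ask @ H1 ⇒ 1
emit(6) @ H0 ⇒ out+=6
ask @ H1 ⇒ 1
H0 returns [6, 3]
H1 returns [6, 3]
= [6, 3]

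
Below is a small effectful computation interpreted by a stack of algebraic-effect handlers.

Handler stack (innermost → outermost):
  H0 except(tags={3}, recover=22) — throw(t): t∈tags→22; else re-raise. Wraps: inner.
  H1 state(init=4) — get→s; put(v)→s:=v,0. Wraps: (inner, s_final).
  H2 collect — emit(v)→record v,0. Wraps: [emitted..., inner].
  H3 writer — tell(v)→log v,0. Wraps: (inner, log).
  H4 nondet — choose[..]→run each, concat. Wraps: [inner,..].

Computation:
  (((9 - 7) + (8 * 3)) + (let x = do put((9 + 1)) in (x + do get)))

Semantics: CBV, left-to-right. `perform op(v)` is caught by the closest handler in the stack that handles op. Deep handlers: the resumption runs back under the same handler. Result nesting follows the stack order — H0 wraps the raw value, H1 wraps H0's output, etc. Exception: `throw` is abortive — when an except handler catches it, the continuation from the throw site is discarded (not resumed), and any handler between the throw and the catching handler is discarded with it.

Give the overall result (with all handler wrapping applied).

Step-by-step:
put(10) @ H1 ⇒ s:=10
get @ H1 ⇒ 10
H0 returns 36
H1 returns (36, 10)
H2 returns [(36, 10)]
H3 returns ([(36, 10)], ())
H4 returns [([(36, 10)], ())]
= [([(36, 10)], ())]

Answer: [([(36, 10)], ())]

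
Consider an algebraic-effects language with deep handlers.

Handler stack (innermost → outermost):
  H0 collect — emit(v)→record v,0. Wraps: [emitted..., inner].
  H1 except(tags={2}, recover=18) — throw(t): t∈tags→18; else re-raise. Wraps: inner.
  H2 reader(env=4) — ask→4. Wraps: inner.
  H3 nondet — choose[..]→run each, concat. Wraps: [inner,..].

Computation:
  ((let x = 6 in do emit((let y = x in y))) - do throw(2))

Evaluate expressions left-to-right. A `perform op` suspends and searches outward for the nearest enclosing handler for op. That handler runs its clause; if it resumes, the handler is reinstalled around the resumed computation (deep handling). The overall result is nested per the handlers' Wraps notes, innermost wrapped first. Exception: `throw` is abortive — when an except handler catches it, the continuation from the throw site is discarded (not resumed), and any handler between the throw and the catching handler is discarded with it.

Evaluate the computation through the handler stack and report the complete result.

Working:
emit(6) @ H0 ⇒ out+=6
throw(2) @ H1 caught ⇒ 18
H2 returns 18
H3 returns [18]
= [18]

Answer: [18]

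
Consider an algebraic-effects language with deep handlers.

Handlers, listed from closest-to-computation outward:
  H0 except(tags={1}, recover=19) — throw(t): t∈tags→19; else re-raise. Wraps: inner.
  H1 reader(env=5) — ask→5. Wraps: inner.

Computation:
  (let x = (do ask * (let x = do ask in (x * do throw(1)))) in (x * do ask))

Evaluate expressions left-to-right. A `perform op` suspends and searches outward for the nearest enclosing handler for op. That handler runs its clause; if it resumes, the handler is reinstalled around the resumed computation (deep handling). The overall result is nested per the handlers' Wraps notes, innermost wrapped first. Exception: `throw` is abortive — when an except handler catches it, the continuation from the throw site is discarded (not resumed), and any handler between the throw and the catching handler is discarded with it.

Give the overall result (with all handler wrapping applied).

Answer: 19

Evaluation trace:
ask @ H1 ⇒ 5
ask @ H1 ⇒ 5
throw(1) @ H0 caught ⇒ 19
H1 returns 19
= 19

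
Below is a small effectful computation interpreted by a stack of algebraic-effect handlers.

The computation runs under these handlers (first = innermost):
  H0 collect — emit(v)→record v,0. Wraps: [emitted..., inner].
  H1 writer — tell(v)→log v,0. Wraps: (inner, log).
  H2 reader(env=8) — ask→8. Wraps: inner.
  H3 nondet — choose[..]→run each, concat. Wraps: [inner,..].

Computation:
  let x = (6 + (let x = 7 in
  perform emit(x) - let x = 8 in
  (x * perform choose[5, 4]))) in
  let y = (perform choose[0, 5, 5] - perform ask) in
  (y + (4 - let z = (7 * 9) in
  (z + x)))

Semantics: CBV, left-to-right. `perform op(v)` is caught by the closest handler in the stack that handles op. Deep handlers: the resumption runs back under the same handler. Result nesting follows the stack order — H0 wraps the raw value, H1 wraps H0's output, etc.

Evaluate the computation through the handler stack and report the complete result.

Step-by-step:
emit(7) @ H0 ⇒ out+=7
choose[5, 4] @ H3
  branch[0] choose=5:
    choose[0, 5, 5] @ H3
      branch[0] choose=0:
        ask @ H2 ⇒ 8
        H0 returns [7, -33]
        H1 returns ([7, -33], ())
        H2 returns ([7, -33], ())
        H3 returns [([7, -33], ())]
      branch[1] choose=5:
        ask @ H2 ⇒ 8
        H0 returns [7, -28]
        H1 returns ([7, -28], ())
        H2 returns ([7, -28], ())
        H3 returns [([7, -28], ())]
      branch[2] choose=5:
        ask @ H2 ⇒ 8
        H0 returns [7, -28]
        H1 returns ([7, -28], ())
        H2 returns ([7, -28], ())
        H3 returns [([7, -28], ())]
  branch[1] choose=4:
    choose[0, 5, 5] @ H3
      branch[0] choose=0:
        ask @ H2 ⇒ 8
        H0 returns [7, -41]
        H1 returns ([7, -41], ())
        H2 returns ([7, -41], ())
        H3 returns [([7, -41], ())]
      branch[1] choose=5:
        ask @ H2 ⇒ 8
        H0 returns [7, -36]
        H1 returns ([7, -36], ())
        H2 returns ([7, -36], ())
        H3 returns [([7, -36], ())]
      branch[2] choose=5:
        ask @ H2 ⇒ 8
        H0 returns [7, -36]
        H1 returns ([7, -36], ())
        H2 returns ([7, -36], ())
        H3 returns [([7, -36], ())]
= [([7, -33], ()), ([7, -28], ()), ([7, -28], ()), ([7, -41], ()), ([7, -36], ()), ([7, -36], ())]

Answer: [([7, -33], ()), ([7, -28], ()), ([7, -28], ()), ([7, -41], ()), ([7, -36], ()), ([7, -36], ())]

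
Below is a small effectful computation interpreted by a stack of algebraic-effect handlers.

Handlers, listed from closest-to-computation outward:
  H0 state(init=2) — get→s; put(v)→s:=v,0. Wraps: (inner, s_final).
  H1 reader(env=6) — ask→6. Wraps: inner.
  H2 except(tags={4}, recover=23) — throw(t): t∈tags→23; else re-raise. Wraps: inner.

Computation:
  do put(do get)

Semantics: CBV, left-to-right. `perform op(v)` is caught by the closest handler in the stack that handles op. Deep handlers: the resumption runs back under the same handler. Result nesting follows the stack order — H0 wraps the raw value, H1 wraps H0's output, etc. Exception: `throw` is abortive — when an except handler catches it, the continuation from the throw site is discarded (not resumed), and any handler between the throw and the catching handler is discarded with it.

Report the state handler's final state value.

Step-by-step:
get @ H0 ⇒ 2
put(2) @ H0 ⇒ s:=2
H0 returns (0, 2)
H1 returns (0, 2)
H2 returns (0, 2)
= (0, 2)

Answer: 2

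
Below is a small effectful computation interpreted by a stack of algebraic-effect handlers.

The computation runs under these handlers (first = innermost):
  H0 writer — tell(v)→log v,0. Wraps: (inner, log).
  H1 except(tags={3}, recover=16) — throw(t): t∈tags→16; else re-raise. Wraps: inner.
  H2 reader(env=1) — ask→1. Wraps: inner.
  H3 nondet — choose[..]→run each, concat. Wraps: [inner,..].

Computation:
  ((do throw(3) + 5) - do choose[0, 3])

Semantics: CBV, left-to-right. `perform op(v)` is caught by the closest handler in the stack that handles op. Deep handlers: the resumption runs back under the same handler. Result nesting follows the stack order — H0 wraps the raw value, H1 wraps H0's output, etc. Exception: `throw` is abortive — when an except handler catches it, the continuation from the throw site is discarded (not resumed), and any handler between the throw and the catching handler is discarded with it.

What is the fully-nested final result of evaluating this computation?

Evaluation trace:
throw(3) @ H1 caught ⇒ 16
H2 returns 16
H3 returns [16]
= [16]

Answer: [16]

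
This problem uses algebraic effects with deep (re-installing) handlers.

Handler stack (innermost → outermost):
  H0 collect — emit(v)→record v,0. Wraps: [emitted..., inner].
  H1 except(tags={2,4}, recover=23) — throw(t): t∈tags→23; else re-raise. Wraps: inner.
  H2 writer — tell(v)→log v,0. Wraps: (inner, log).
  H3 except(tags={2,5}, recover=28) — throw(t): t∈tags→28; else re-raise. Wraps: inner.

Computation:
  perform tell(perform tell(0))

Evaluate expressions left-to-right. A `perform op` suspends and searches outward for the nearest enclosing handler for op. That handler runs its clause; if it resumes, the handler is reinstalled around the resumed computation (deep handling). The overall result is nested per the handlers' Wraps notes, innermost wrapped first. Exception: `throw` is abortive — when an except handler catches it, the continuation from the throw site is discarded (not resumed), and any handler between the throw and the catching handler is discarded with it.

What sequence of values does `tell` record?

Evaluation trace:
tell(0) @ H2 ⇒ log+=0
tell(0) @ H2 ⇒ log+=0
H0 returns [0]
H1 returns [0]
H2 returns ([0], (0, 0))
H3 returns ([0], (0, 0))
= ([0], (0, 0))

Answer: (0, 0)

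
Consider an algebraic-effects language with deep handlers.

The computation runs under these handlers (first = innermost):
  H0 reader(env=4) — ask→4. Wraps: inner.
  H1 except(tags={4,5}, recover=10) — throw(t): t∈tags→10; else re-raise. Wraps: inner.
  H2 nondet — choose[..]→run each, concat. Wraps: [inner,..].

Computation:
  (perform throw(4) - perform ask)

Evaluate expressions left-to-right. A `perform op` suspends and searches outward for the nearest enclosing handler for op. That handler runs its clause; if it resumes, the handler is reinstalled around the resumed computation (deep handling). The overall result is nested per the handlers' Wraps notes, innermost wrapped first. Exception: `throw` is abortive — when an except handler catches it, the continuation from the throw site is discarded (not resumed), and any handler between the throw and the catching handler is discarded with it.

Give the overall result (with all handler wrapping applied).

Answer: [10]

Step-by-step:
throw(4) @ H1 caught ⇒ 10
H2 returns [10]
= [10]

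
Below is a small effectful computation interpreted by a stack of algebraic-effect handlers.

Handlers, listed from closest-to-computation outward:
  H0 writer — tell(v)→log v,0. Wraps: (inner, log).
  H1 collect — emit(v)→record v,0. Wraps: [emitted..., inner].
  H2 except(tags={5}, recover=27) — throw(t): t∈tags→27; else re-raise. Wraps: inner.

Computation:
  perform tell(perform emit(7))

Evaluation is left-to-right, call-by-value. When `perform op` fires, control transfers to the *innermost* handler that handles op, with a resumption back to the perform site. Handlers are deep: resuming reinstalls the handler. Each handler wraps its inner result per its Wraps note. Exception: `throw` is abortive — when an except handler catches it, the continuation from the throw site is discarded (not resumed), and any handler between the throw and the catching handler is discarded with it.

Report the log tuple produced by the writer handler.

Answer: (0)

Evaluation trace:
emit(7) @ H1 ⇒ out+=7
tell(0) @ H0 ⇒ log+=0
H0 returns (0, (0))
H1 returns [7, (0, (0))]
H2 returns [7, (0, (0))]
= [7, (0, (0))]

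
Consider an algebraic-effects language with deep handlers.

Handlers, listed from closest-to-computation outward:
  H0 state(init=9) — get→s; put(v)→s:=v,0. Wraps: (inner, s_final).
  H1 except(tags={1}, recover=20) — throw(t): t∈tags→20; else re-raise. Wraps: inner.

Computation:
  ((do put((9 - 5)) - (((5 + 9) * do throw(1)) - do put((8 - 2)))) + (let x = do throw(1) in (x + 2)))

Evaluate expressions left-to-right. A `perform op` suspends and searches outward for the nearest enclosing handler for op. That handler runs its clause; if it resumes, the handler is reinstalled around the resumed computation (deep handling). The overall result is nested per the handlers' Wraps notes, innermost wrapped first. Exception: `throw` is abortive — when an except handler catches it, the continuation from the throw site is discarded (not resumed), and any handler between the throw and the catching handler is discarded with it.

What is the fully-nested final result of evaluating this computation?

Evaluation trace:
put(4) @ H0 ⇒ s:=4
throw(1) @ H1 caught ⇒ 20
= 20

Answer: 20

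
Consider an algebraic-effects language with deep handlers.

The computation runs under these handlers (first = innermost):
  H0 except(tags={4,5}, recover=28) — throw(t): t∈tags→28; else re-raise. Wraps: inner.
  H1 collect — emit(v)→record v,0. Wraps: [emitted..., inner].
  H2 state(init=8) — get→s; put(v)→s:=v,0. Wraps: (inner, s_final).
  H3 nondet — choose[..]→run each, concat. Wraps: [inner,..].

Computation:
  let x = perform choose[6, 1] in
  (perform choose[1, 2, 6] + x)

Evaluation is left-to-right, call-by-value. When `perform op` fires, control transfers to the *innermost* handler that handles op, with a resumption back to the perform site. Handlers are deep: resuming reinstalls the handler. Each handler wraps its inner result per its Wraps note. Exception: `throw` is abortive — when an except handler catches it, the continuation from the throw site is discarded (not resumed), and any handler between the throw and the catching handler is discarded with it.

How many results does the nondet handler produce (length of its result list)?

Evaluation trace:
choose[6, 1] @ H3
  branch[0] choose=6:
    choose[1, 2, 6] @ H3
      branch[0] choose=1:
        H0 returns 7
        H1 returns [7]
        H2 returns ([7], 8)
        H3 returns [([7], 8)]
      branch[1] choose=2:
        H0 returns 8
        H1 returns [8]
        H2 returns ([8], 8)
        H3 returns [([8], 8)]
      branch[2] choose=6:
        H0 returns 12
        H1 returns [12]
        H2 returns ([12], 8)
        H3 returns [([12], 8)]
  branch[1] choose=1:
    choose[1, 2, 6] @ H3
      branch[0] choose=1:
        H0 returns 2
        H1 returns [2]
        H2 returns ([2], 8)
        H3 returns [([2], 8)]
      branch[1] choose=2:
        H0 returns 3
        H1 returns [3]
        H2 returns ([3], 8)
        H3 returns [([3], 8)]
      branch[2] choose=6:
        H0 returns 7
        H1 returns [7]
        H2 returns ([7], 8)
        H3 returns [([7], 8)]
= [([7], 8), ([8], 8), ([12], 8), ([2], 8), ([3], 8), ([7], 8)]

Answer: 6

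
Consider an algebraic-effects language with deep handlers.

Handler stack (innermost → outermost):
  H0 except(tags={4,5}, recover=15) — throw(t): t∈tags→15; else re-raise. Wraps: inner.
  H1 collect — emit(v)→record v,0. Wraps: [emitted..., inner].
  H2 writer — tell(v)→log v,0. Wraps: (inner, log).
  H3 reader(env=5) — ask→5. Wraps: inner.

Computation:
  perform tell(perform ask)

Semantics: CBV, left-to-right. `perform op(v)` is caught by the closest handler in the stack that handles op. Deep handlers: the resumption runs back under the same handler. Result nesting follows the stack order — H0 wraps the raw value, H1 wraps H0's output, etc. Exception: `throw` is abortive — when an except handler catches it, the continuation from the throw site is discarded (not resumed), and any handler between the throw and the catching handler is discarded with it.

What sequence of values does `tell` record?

Step-by-step:
ask @ H3 ⇒ 5
tell(5) @ H2 ⇒ log+=5
H0 returns 0
H1 returns [0]
H2 returns ([0], (5))
H3 returns ([0], (5))
= ([0], (5))

Answer: (5)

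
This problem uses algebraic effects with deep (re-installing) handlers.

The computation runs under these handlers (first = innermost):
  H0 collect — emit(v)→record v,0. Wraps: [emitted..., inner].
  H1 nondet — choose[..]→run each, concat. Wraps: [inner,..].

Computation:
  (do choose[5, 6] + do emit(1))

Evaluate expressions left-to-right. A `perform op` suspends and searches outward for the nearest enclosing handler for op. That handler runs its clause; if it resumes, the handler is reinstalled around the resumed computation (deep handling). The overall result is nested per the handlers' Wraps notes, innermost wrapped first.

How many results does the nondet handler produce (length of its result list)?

Working:
choose[5, 6] @ H1
  branch[0] choose=5:
    emit(1) @ H0 ⇒ out+=1
    H0 returns [1, 5]
    H1 returns [[1, 5]]
  branch[1] choose=6:
    emit(1) @ H0 ⇒ out+=1
    H0 returns [1, 6]
    H1 returns [[1, 6]]
= [[1, 5], [1, 6]]

Answer: 2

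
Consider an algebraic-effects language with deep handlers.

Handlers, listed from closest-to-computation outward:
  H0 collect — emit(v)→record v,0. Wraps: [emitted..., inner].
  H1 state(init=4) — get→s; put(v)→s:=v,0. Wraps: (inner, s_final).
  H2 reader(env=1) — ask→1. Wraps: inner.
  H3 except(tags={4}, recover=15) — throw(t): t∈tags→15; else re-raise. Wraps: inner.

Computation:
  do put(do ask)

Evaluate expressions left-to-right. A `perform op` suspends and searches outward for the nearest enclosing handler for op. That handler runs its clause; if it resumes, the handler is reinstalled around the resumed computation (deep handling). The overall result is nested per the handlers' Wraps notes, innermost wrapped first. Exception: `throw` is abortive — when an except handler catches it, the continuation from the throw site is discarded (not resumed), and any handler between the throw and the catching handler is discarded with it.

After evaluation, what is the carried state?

Step-by-step:
ask @ H2 ⇒ 1
put(1) @ H1 ⇒ s:=1
H0 returns [0]
H1 returns ([0], 1)
H2 returns ([0], 1)
H3 returns ([0], 1)
= ([0], 1)

Answer: 1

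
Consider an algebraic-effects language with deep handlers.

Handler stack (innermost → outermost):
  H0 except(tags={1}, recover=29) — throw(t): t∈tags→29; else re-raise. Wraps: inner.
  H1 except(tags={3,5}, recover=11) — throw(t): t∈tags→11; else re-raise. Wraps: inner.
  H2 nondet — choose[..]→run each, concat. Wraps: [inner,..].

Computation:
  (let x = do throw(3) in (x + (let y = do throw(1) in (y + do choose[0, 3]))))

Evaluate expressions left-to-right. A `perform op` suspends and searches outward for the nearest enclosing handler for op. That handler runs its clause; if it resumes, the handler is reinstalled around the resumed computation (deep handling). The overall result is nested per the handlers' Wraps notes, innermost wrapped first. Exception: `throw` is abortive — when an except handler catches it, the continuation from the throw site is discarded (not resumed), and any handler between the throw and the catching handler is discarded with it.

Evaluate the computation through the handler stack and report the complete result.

Answer: [11]

Working:
throw(3) @ H0 re-raised
throw(3) @ H1 caught ⇒ 11
H2 returns [11]
= [11]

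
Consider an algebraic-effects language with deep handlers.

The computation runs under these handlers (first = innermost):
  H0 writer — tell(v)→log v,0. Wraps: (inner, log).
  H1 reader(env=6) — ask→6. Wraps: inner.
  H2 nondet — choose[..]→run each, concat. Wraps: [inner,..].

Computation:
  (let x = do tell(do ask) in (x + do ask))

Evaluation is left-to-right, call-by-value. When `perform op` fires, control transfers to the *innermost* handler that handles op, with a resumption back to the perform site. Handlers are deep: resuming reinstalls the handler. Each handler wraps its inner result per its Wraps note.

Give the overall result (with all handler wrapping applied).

Answer: [(6, (6))]

Evaluation trace:
ask @ H1 ⇒ 6
tell(6) @ H0 ⇒ log+=6
ask @ H1 ⇒ 6
H0 returns (6, (6))
H1 returns (6, (6))
H2 returns [(6, (6))]
= [(6, (6))]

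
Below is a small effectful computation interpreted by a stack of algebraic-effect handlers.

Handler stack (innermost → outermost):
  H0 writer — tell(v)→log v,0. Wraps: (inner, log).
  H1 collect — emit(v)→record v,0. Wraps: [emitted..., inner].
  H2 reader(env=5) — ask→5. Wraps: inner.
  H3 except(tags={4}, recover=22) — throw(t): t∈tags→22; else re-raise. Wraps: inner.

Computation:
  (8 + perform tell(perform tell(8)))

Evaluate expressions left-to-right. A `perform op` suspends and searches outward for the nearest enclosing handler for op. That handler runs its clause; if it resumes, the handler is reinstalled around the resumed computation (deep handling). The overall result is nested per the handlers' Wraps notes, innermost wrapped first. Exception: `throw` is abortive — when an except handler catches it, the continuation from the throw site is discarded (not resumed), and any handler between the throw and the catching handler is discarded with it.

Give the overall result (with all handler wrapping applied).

Working:
tell(8) @ H0 ⇒ log+=8
tell(0) @ H0 ⇒ log+=0
H0 returns (8, (8, 0))
H1 returns [(8, (8, 0))]
H2 returns [(8, (8, 0))]
H3 returns [(8, (8, 0))]
= [(8, (8, 0))]

Answer: [(8, (8, 0))]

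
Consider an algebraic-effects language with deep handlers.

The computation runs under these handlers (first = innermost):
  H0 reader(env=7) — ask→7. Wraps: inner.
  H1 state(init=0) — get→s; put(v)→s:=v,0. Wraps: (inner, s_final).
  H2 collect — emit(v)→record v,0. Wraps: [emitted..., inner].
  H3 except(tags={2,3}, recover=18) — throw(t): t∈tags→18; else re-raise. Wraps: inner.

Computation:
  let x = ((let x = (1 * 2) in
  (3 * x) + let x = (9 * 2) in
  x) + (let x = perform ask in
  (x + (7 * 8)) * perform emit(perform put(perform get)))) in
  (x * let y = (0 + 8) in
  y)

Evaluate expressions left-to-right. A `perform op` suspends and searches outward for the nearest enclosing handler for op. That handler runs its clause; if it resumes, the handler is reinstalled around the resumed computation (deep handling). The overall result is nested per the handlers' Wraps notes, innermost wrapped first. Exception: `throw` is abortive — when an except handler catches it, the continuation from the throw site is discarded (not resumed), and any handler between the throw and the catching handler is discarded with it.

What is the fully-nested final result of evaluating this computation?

Answer: [0, (192, 0)]

Evaluation trace:
ask @ H0 ⇒ 7
get @ H1 ⇒ 0
put(0) @ H1 ⇒ s:=0
emit(0) @ H2 ⇒ out+=0
H0 returns 192
H1 returns (192, 0)
H2 returns [0, (192, 0)]
H3 returns [0, (192, 0)]
= [0, (192, 0)]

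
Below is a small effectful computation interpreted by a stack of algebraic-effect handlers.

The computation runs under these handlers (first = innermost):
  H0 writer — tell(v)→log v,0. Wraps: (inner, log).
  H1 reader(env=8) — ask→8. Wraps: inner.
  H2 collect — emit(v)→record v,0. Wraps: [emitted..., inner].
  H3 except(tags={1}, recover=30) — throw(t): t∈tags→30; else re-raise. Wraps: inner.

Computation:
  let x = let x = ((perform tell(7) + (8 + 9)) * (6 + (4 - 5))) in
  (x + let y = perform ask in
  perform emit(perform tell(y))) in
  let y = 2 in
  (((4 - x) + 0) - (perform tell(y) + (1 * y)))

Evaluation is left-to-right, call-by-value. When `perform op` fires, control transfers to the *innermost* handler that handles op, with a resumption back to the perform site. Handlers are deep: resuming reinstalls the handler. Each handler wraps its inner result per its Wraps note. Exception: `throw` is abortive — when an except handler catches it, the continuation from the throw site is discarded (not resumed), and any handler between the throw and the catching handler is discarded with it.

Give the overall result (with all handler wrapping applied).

Answer: [0, (-83, (7, 8, 2))]

Step-by-step:
tell(7) @ H0 ⇒ log+=7
ask @ H1 ⇒ 8
tell(8) @ H0 ⇒ log+=8
emit(0) @ H2 ⇒ out+=0
tell(2) @ H0 ⇒ log+=2
H0 returns (-83, (7, 8, 2))
H1 returns (-83, (7, 8, 2))
H2 returns [0, (-83, (7, 8, 2))]
H3 returns [0, (-83, (7, 8, 2))]
= [0, (-83, (7, 8, 2))]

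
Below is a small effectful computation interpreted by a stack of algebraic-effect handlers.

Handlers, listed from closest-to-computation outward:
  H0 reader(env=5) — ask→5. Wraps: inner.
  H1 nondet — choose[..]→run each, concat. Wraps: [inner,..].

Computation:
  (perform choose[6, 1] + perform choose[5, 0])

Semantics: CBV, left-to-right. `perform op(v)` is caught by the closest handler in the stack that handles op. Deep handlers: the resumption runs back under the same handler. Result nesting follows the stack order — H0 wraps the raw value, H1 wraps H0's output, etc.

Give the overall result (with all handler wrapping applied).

Evaluation trace:
choose[6, 1] @ H1
  branch[0] choose=6:
    choose[5, 0] @ H1
      branch[0] choose=5:
        H0 returns 11
        H1 returns [11]
      branch[1] choose=0:
        H0 returns 6
        H1 returns [6]
  branch[1] choose=1:
    choose[5, 0] @ H1
      branch[0] choose=5:
        H0 returns 6
        H1 returns [6]
      branch[1] choose=0:
        H0 returns 1
        H1 returns [1]
= [11, 6, 6, 1]

Answer: [11, 6, 6, 1]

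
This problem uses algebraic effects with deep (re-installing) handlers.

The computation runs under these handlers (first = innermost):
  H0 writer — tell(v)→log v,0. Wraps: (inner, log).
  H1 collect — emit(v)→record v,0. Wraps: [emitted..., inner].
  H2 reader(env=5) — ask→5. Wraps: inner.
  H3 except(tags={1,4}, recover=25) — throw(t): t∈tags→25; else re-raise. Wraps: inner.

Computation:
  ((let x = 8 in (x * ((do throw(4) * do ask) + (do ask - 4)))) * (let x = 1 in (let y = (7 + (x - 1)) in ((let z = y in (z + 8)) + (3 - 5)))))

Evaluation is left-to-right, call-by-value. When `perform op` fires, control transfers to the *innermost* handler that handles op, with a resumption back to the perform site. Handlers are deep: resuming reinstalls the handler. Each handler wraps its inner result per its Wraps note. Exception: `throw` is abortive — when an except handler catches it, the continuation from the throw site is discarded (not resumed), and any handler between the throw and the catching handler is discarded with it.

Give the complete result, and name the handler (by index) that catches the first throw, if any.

Evaluation trace:
throw(4) @ H3 caught ⇒ 25
= 25

Answer: 25 ; first throw caught by: H3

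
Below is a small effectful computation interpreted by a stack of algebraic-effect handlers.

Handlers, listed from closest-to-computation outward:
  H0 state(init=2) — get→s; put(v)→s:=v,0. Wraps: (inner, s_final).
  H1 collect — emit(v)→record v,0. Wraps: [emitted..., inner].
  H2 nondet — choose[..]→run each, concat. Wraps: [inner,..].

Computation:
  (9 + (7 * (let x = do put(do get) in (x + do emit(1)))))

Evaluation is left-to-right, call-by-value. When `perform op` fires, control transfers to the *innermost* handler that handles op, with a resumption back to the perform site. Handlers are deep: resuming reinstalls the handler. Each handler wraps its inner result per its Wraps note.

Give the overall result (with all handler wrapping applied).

Evaluation trace:
get @ H0 ⇒ 2
put(2) @ H0 ⇒ s:=2
emit(1) @ H1 ⇒ out+=1
H0 returns (9, 2)
H1 returns [1, (9, 2)]
H2 returns [[1, (9, 2)]]
= [[1, (9, 2)]]

Answer: [[1, (9, 2)]]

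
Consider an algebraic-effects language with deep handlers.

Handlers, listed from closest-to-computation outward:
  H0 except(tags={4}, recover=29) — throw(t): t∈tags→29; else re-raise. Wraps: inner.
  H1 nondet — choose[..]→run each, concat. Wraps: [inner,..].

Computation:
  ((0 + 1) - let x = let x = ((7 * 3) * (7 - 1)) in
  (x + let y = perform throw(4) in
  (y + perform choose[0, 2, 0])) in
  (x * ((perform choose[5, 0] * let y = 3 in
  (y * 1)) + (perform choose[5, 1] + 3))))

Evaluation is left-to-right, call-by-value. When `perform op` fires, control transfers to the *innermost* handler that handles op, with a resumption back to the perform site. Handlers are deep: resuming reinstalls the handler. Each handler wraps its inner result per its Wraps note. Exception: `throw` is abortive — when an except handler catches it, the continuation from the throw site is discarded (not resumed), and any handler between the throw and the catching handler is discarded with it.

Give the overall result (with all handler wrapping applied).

Working:
throw(4) @ H0 caught ⇒ 29
H1 returns [29]
= [29]

Answer: [29]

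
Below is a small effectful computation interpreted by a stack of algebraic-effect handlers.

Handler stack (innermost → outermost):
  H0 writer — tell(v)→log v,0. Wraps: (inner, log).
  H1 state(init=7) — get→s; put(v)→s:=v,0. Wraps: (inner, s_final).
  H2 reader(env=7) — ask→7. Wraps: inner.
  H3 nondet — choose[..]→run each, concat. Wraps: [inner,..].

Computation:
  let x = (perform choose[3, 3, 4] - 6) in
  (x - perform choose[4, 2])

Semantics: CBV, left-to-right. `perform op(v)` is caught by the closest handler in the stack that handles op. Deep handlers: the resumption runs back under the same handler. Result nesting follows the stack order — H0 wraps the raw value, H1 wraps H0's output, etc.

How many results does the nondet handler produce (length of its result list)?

Evaluation trace:
choose[3, 3, 4] @ H3
  branch[0] choose=3:
    choose[4, 2] @ H3
      branch[0] choose=4:
        H0 returns (-7, ())
        H1 returns ((-7, ()), 7)
        H2 returns ((-7, ()), 7)
        H3 returns [((-7, ()), 7)]
      branch[1] choose=2:
        H0 returns (-5, ())
        H1 returns ((-5, ()), 7)
        H2 returns ((-5, ()), 7)
        H3 returns [((-5, ()), 7)]
  branch[1] choose=3:
    choose[4, 2] @ H3
      branch[0] choose=4:
        H0 returns (-7, ())
        H1 returns ((-7, ()), 7)
        H2 returns ((-7, ()), 7)
        H3 returns [((-7, ()), 7)]
      branch[1] choose=2:
        H0 returns (-5, ())
        H1 returns ((-5, ()), 7)
        H2 returns ((-5, ()), 7)
        H3 returns [((-5, ()), 7)]
  branch[2] choose=4:
    choose[4, 2] @ H3
      branch[0] choose=4:
        H0 returns (-6, ())
        H1 returns ((-6, ()), 7)
        H2 returns ((-6, ()), 7)
        H3 returns [((-6, ()), 7)]
      branch[1] choose=2:
        H0 returns (-4, ())
        H1 returns ((-4, ()), 7)
        H2 returns ((-4, ()), 7)
        H3 returns [((-4, ()), 7)]
= [((-7, ()), 7), ((-5, ()), 7), ((-7, ()), 7), ((-5, ()), 7), ((-6, ()), 7), ((-4, ()), 7)]

Answer: 6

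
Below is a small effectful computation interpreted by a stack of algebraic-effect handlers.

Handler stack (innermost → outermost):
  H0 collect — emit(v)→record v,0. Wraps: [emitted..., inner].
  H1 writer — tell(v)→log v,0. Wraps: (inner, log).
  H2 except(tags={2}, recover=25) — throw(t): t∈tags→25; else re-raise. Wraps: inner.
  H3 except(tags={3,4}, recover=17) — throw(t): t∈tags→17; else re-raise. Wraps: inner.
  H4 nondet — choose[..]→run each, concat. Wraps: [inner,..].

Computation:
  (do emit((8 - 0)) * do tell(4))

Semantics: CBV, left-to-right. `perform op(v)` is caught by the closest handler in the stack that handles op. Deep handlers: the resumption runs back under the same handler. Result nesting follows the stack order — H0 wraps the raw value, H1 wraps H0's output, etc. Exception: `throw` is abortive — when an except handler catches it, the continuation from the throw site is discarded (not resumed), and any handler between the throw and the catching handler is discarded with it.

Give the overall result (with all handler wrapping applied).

Step-by-step:
emit(8) @ H0 ⇒ out+=8
tell(4) @ H1 ⇒ log+=4
H0 returns [8, 0]
H1 returns ([8, 0], (4))
H2 returns ([8, 0], (4))
H3 returns ([8, 0], (4))
H4 returns [([8, 0], (4))]
= [([8, 0], (4))]

Answer: [([8, 0], (4))]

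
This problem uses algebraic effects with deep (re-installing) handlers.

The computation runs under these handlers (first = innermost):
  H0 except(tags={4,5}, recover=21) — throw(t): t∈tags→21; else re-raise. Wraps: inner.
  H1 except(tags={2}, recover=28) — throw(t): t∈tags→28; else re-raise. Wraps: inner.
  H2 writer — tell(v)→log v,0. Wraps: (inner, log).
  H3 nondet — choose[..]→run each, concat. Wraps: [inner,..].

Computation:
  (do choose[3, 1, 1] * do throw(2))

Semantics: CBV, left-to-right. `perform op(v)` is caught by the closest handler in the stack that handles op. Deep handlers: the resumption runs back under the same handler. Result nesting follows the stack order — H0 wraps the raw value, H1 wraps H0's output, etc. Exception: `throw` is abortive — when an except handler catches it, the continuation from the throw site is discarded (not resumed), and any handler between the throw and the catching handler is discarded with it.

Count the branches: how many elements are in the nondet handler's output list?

Answer: 3

Working:
choose[3, 1, 1] @ H3
  branch[0] choose=3:
    throw(2) @ H0 re-raised
    throw(2) @ H1 caught ⇒ 28
    H2 returns (28, ())
    H3 returns [(28, ())]
  branch[1] choose=1:
    throw(2) @ H0 re-raised
    throw(2) @ H1 caught ⇒ 28
    H2 returns (28, ())
    H3 returns [(28, ())]
  branch[2] choose=1:
    throw(2) @ H0 re-raised
    throw(2) @ H1 caught ⇒ 28
    H2 returns (28, ())
    H3 returns [(28, ())]
= [(28, ()), (28, ()), (28, ())]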